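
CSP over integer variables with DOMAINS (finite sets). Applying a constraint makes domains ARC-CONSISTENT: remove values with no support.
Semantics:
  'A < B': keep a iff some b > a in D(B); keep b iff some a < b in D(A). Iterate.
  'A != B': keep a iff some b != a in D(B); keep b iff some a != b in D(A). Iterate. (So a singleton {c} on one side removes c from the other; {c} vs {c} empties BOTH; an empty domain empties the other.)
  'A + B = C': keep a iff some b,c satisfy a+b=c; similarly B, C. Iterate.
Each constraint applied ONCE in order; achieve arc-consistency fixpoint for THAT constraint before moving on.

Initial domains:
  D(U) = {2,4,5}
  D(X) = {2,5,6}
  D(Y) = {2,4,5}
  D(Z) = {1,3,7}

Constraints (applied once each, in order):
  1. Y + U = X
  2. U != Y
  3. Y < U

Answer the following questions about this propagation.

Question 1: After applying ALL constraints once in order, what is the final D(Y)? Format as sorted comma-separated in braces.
Answer: {2}

Derivation:
Constraint 1 (Y + U = X) on D(Y)={2,4,5} D(U)={2,4,5} D(X)={2,5,6}: Y {2,4,5}->{2,4}; U {2,4,5}->{2,4}; X {2,5,6}->{6}
Constraint 2 (U != Y) on D(U)={2,4} D(Y)={2,4}: no change
Constraint 3 (Y < U) on D(Y)={2,4} D(U)={2,4}: Y {2,4}->{2}; U {2,4}->{4}
So after all 3 constraints: D(Y) = {2}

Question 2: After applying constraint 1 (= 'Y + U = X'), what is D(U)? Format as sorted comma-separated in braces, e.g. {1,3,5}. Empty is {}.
Answer: {2,4}

Derivation:
Constraint 1 (Y + U = X) on D(Y)={2,4,5} D(U)={2,4,5} D(X)={2,5,6}: Y {2,4,5}->{2,4}; U {2,4,5}->{2,4}; X {2,5,6}->{6}
So after constraint 1: D(U) = {2,4}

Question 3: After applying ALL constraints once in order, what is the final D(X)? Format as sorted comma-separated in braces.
Answer: {6}

Derivation:
Constraint 1 (Y + U = X) on D(Y)={2,4,5} D(U)={2,4,5} D(X)={2,5,6}: Y {2,4,5}->{2,4}; U {2,4,5}->{2,4}; X {2,5,6}->{6}
Constraint 2 (U != Y) on D(U)={2,4} D(Y)={2,4}: no change
Constraint 3 (Y < U) on D(Y)={2,4} D(U)={2,4}: Y {2,4}->{2}; U {2,4}->{4}
So after all 3 constraints: D(X) = {6}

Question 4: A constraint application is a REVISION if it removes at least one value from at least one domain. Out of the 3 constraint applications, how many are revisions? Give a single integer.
Answer: 2

Derivation:
Constraint 1 (Y + U = X) on D(Y)={2,4,5} D(U)={2,4,5} D(X)={2,5,6}: Y {2,4,5}->{2,4}; U {2,4,5}->{2,4}; X {2,5,6}->{6} => REVISION
Constraint 2 (U != Y) on D(U)={2,4} D(Y)={2,4}: no change => not a revision
Constraint 3 (Y < U) on D(Y)={2,4} D(U)={2,4}: Y {2,4}->{2}; U {2,4}->{4} => REVISION
Total revisions = 2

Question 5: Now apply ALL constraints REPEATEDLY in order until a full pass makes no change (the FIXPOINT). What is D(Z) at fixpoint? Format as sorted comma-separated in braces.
Answer: {1,3,7}

Derivation:
pass 0 (initial): D(Z)={1,3,7}
pass 1: U {2,4,5}->{4}; X {2,5,6}->{6}; Y {2,4,5}->{2}
pass 2: no change
Fixpoint after 2 passes: D(Z) = {1,3,7}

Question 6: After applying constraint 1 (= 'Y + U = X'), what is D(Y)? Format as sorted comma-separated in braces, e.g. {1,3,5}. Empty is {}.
Answer: {2,4}

Derivation:
Constraint 1 (Y + U = X) on D(Y)={2,4,5} D(U)={2,4,5} D(X)={2,5,6}: Y {2,4,5}->{2,4}; U {2,4,5}->{2,4}; X {2,5,6}->{6}
So after constraint 1: D(Y) = {2,4}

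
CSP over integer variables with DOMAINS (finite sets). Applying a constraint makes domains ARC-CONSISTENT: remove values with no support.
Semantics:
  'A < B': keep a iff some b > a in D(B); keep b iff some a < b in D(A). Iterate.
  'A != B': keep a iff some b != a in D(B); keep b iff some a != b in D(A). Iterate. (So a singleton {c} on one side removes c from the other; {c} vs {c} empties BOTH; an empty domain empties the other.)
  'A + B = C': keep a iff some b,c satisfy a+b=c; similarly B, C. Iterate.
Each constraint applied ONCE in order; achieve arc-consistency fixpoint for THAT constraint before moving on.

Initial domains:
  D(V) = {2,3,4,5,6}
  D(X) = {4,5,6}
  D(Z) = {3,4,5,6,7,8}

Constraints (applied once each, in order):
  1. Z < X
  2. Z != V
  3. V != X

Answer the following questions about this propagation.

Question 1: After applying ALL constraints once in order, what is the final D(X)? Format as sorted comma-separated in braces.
Constraint 1 (Z < X) on D(Z)={3,4,5,6,7,8} D(X)={4,5,6}: Z {3,4,5,6,7,8}->{3,4,5}
Constraint 2 (Z != V) on D(Z)={3,4,5} D(V)={2,3,4,5,6}: no change
Constraint 3 (V != X) on D(V)={2,3,4,5,6} D(X)={4,5,6}: no change
So after all 3 constraints: D(X) = {4,5,6}

Answer: {4,5,6}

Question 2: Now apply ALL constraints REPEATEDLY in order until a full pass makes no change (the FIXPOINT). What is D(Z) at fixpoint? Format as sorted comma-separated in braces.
Answer: {3,4,5}

Derivation:
pass 0 (initial): D(Z)={3,4,5,6,7,8}
pass 1: Z {3,4,5,6,7,8}->{3,4,5}
pass 2: no change
Fixpoint after 2 passes: D(Z) = {3,4,5}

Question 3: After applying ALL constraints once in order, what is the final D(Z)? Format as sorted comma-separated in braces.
Constraint 1 (Z < X) on D(Z)={3,4,5,6,7,8} D(X)={4,5,6}: Z {3,4,5,6,7,8}->{3,4,5}
Constraint 2 (Z != V) on D(Z)={3,4,5} D(V)={2,3,4,5,6}: no change
Constraint 3 (V != X) on D(V)={2,3,4,5,6} D(X)={4,5,6}: no change
So after all 3 constraints: D(Z) = {3,4,5}

Answer: {3,4,5}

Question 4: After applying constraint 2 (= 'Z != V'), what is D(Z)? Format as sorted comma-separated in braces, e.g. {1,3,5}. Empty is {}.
Constraint 1 (Z < X) on D(Z)={3,4,5,6,7,8} D(X)={4,5,6}: Z {3,4,5,6,7,8}->{3,4,5}
Constraint 2 (Z != V) on D(Z)={3,4,5} D(V)={2,3,4,5,6}: no change
So after constraint 2: D(Z) = {3,4,5}

Answer: {3,4,5}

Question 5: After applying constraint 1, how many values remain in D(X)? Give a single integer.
Constraint 1 (Z < X) on D(Z)={3,4,5,6,7,8} D(X)={4,5,6}: Z {3,4,5,6,7,8}->{3,4,5}
So after constraint 1: D(X)={4,5,6}, size = 3

Answer: 3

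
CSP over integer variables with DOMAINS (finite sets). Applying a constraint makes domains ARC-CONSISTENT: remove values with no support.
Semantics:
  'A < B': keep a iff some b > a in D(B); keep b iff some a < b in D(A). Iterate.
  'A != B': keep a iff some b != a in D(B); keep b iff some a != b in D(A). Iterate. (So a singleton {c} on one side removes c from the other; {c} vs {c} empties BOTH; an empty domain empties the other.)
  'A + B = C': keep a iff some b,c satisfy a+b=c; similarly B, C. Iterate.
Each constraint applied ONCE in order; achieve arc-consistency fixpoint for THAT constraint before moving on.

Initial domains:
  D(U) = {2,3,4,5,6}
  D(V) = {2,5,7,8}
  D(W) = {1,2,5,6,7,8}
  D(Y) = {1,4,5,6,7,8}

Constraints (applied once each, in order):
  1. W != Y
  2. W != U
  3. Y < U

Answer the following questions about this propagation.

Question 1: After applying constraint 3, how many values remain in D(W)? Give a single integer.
Constraint 1 (W != Y) on D(W)={1,2,5,6,7,8} D(Y)={1,4,5,6,7,8}: no change
Constraint 2 (W != U) on D(W)={1,2,5,6,7,8} D(U)={2,3,4,5,6}: no change
Constraint 3 (Y < U) on D(Y)={1,4,5,6,7,8} D(U)={2,3,4,5,6}: Y {1,4,5,6,7,8}->{1,4,5}
So after constraint 3: D(W)={1,2,5,6,7,8}, size = 6

Answer: 6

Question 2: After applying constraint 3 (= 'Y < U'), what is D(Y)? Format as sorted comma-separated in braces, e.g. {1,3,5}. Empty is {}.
Answer: {1,4,5}

Derivation:
Constraint 1 (W != Y) on D(W)={1,2,5,6,7,8} D(Y)={1,4,5,6,7,8}: no change
Constraint 2 (W != U) on D(W)={1,2,5,6,7,8} D(U)={2,3,4,5,6}: no change
Constraint 3 (Y < U) on D(Y)={1,4,5,6,7,8} D(U)={2,3,4,5,6}: Y {1,4,5,6,7,8}->{1,4,5}
So after constraint 3: D(Y) = {1,4,5}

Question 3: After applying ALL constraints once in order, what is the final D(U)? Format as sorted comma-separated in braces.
Constraint 1 (W != Y) on D(W)={1,2,5,6,7,8} D(Y)={1,4,5,6,7,8}: no change
Constraint 2 (W != U) on D(W)={1,2,5,6,7,8} D(U)={2,3,4,5,6}: no change
Constraint 3 (Y < U) on D(Y)={1,4,5,6,7,8} D(U)={2,3,4,5,6}: Y {1,4,5,6,7,8}->{1,4,5}
So after all 3 constraints: D(U) = {2,3,4,5,6}

Answer: {2,3,4,5,6}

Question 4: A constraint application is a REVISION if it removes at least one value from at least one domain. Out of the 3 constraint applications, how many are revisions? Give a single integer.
Constraint 1 (W != Y) on D(W)={1,2,5,6,7,8} D(Y)={1,4,5,6,7,8}: no change => not a revision
Constraint 2 (W != U) on D(W)={1,2,5,6,7,8} D(U)={2,3,4,5,6}: no change => not a revision
Constraint 3 (Y < U) on D(Y)={1,4,5,6,7,8} D(U)={2,3,4,5,6}: Y {1,4,5,6,7,8}->{1,4,5} => REVISION
Total revisions = 1

Answer: 1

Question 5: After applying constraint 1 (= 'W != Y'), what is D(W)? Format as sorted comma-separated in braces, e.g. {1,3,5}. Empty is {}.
Constraint 1 (W != Y) on D(W)={1,2,5,6,7,8} D(Y)={1,4,5,6,7,8}: no change
So after constraint 1: D(W) = {1,2,5,6,7,8}

Answer: {1,2,5,6,7,8}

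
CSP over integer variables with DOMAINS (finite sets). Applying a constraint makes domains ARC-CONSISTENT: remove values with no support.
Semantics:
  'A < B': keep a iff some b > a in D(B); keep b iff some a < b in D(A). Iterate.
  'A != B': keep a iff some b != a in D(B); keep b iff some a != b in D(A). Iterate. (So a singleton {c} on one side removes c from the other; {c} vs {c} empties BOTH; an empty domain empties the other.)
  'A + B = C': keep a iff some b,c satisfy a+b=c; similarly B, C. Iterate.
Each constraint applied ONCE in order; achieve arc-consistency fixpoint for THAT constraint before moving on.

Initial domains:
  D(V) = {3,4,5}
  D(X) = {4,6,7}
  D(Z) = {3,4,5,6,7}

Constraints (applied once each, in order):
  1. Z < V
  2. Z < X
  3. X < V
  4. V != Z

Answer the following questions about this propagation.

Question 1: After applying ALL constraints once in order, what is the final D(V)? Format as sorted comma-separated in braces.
Constraint 1 (Z < V) on D(Z)={3,4,5,6,7} D(V)={3,4,5}: Z {3,4,5,6,7}->{3,4}; V {3,4,5}->{4,5}
Constraint 2 (Z < X) on D(Z)={3,4} D(X)={4,6,7}: no change
Constraint 3 (X < V) on D(X)={4,6,7} D(V)={4,5}: X {4,6,7}->{4}; V {4,5}->{5}
Constraint 4 (V != Z) on D(V)={5} D(Z)={3,4}: no change
So after all 4 constraints: D(V) = {5}

Answer: {5}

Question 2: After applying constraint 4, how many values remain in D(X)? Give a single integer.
Answer: 1

Derivation:
Constraint 1 (Z < V) on D(Z)={3,4,5,6,7} D(V)={3,4,5}: Z {3,4,5,6,7}->{3,4}; V {3,4,5}->{4,5}
Constraint 2 (Z < X) on D(Z)={3,4} D(X)={4,6,7}: no change
Constraint 3 (X < V) on D(X)={4,6,7} D(V)={4,5}: X {4,6,7}->{4}; V {4,5}->{5}
Constraint 4 (V != Z) on D(V)={5} D(Z)={3,4}: no change
So after constraint 4: D(X)={4}, size = 1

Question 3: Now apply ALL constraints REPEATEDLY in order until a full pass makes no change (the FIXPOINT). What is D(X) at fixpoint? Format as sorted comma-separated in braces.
Answer: {4}

Derivation:
pass 0 (initial): D(X)={4,6,7}
pass 1: V {3,4,5}->{5}; X {4,6,7}->{4}; Z {3,4,5,6,7}->{3,4}
pass 2: Z {3,4}->{3}
pass 3: no change
Fixpoint after 3 passes: D(X) = {4}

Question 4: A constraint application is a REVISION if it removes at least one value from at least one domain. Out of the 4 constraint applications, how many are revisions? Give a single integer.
Constraint 1 (Z < V) on D(Z)={3,4,5,6,7} D(V)={3,4,5}: Z {3,4,5,6,7}->{3,4}; V {3,4,5}->{4,5} => REVISION
Constraint 2 (Z < X) on D(Z)={3,4} D(X)={4,6,7}: no change => not a revision
Constraint 3 (X < V) on D(X)={4,6,7} D(V)={4,5}: X {4,6,7}->{4}; V {4,5}->{5} => REVISION
Constraint 4 (V != Z) on D(V)={5} D(Z)={3,4}: no change => not a revision
Total revisions = 2

Answer: 2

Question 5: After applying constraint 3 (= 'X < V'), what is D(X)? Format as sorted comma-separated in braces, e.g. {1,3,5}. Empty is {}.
Answer: {4}

Derivation:
Constraint 1 (Z < V) on D(Z)={3,4,5,6,7} D(V)={3,4,5}: Z {3,4,5,6,7}->{3,4}; V {3,4,5}->{4,5}
Constraint 2 (Z < X) on D(Z)={3,4} D(X)={4,6,7}: no change
Constraint 3 (X < V) on D(X)={4,6,7} D(V)={4,5}: X {4,6,7}->{4}; V {4,5}->{5}
So after constraint 3: D(X) = {4}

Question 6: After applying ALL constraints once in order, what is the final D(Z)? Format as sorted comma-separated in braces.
Answer: {3,4}

Derivation:
Constraint 1 (Z < V) on D(Z)={3,4,5,6,7} D(V)={3,4,5}: Z {3,4,5,6,7}->{3,4}; V {3,4,5}->{4,5}
Constraint 2 (Z < X) on D(Z)={3,4} D(X)={4,6,7}: no change
Constraint 3 (X < V) on D(X)={4,6,7} D(V)={4,5}: X {4,6,7}->{4}; V {4,5}->{5}
Constraint 4 (V != Z) on D(V)={5} D(Z)={3,4}: no change
So after all 4 constraints: D(Z) = {3,4}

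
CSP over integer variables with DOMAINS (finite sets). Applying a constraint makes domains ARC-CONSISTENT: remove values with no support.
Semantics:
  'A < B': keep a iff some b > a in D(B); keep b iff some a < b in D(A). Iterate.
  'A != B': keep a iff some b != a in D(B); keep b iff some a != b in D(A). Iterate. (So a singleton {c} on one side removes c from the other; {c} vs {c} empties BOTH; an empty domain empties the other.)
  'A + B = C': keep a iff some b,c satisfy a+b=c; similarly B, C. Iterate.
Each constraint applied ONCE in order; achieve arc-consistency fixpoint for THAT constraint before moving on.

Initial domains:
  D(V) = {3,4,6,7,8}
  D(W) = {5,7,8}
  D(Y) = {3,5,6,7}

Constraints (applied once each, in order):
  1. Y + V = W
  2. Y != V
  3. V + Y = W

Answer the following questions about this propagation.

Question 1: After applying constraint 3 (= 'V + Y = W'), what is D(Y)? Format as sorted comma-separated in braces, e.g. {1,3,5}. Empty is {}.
Answer: {3,5}

Derivation:
Constraint 1 (Y + V = W) on D(Y)={3,5,6,7} D(V)={3,4,6,7,8} D(W)={5,7,8}: Y {3,5,6,7}->{3,5}; V {3,4,6,7,8}->{3,4}; W {5,7,8}->{7,8}
Constraint 2 (Y != V) on D(Y)={3,5} D(V)={3,4}: no change
Constraint 3 (V + Y = W) on D(V)={3,4} D(Y)={3,5} D(W)={7,8}: no change
So after constraint 3: D(Y) = {3,5}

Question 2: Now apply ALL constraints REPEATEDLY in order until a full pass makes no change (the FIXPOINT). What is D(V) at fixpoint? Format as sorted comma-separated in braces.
pass 0 (initial): D(V)={3,4,6,7,8}
pass 1: V {3,4,6,7,8}->{3,4}; W {5,7,8}->{7,8}; Y {3,5,6,7}->{3,5}
pass 2: no change
Fixpoint after 2 passes: D(V) = {3,4}

Answer: {3,4}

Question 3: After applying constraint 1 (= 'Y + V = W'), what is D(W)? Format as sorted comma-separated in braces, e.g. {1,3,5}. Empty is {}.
Answer: {7,8}

Derivation:
Constraint 1 (Y + V = W) on D(Y)={3,5,6,7} D(V)={3,4,6,7,8} D(W)={5,7,8}: Y {3,5,6,7}->{3,5}; V {3,4,6,7,8}->{3,4}; W {5,7,8}->{7,8}
So after constraint 1: D(W) = {7,8}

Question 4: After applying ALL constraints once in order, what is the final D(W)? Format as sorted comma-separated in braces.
Constraint 1 (Y + V = W) on D(Y)={3,5,6,7} D(V)={3,4,6,7,8} D(W)={5,7,8}: Y {3,5,6,7}->{3,5}; V {3,4,6,7,8}->{3,4}; W {5,7,8}->{7,8}
Constraint 2 (Y != V) on D(Y)={3,5} D(V)={3,4}: no change
Constraint 3 (V + Y = W) on D(V)={3,4} D(Y)={3,5} D(W)={7,8}: no change
So after all 3 constraints: D(W) = {7,8}

Answer: {7,8}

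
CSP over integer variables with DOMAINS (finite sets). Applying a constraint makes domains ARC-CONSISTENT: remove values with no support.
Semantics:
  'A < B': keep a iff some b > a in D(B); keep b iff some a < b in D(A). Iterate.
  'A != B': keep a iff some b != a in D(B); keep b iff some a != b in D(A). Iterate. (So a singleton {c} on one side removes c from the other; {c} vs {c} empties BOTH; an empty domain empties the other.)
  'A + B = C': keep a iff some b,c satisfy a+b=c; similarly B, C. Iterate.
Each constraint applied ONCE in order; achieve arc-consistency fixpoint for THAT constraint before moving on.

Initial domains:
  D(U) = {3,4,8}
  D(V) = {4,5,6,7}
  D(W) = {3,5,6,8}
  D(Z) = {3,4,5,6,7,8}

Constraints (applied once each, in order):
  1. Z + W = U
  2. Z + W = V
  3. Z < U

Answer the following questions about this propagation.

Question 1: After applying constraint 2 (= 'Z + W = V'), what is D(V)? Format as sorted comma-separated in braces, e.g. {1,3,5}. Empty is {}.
Constraint 1 (Z + W = U) on D(Z)={3,4,5,6,7,8} D(W)={3,5,6,8} D(U)={3,4,8}: Z {3,4,5,6,7,8}->{3,5}; W {3,5,6,8}->{3,5}; U {3,4,8}->{8}
Constraint 2 (Z + W = V) on D(Z)={3,5} D(W)={3,5} D(V)={4,5,6,7}: Z {3,5}->{3}; W {3,5}->{3}; V {4,5,6,7}->{6}
So after constraint 2: D(V) = {6}

Answer: {6}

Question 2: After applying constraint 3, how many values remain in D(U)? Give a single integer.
Answer: 1

Derivation:
Constraint 1 (Z + W = U) on D(Z)={3,4,5,6,7,8} D(W)={3,5,6,8} D(U)={3,4,8}: Z {3,4,5,6,7,8}->{3,5}; W {3,5,6,8}->{3,5}; U {3,4,8}->{8}
Constraint 2 (Z + W = V) on D(Z)={3,5} D(W)={3,5} D(V)={4,5,6,7}: Z {3,5}->{3}; W {3,5}->{3}; V {4,5,6,7}->{6}
Constraint 3 (Z < U) on D(Z)={3} D(U)={8}: no change
So after constraint 3: D(U)={8}, size = 1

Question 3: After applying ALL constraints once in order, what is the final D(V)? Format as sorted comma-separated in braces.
Answer: {6}

Derivation:
Constraint 1 (Z + W = U) on D(Z)={3,4,5,6,7,8} D(W)={3,5,6,8} D(U)={3,4,8}: Z {3,4,5,6,7,8}->{3,5}; W {3,5,6,8}->{3,5}; U {3,4,8}->{8}
Constraint 2 (Z + W = V) on D(Z)={3,5} D(W)={3,5} D(V)={4,5,6,7}: Z {3,5}->{3}; W {3,5}->{3}; V {4,5,6,7}->{6}
Constraint 3 (Z < U) on D(Z)={3} D(U)={8}: no change
So after all 3 constraints: D(V) = {6}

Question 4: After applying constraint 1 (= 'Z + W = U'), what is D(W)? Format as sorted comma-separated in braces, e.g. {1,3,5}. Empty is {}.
Answer: {3,5}

Derivation:
Constraint 1 (Z + W = U) on D(Z)={3,4,5,6,7,8} D(W)={3,5,6,8} D(U)={3,4,8}: Z {3,4,5,6,7,8}->{3,5}; W {3,5,6,8}->{3,5}; U {3,4,8}->{8}
So after constraint 1: D(W) = {3,5}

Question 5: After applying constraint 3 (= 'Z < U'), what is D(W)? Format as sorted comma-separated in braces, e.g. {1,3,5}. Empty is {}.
Constraint 1 (Z + W = U) on D(Z)={3,4,5,6,7,8} D(W)={3,5,6,8} D(U)={3,4,8}: Z {3,4,5,6,7,8}->{3,5}; W {3,5,6,8}->{3,5}; U {3,4,8}->{8}
Constraint 2 (Z + W = V) on D(Z)={3,5} D(W)={3,5} D(V)={4,5,6,7}: Z {3,5}->{3}; W {3,5}->{3}; V {4,5,6,7}->{6}
Constraint 3 (Z < U) on D(Z)={3} D(U)={8}: no change
So after constraint 3: D(W) = {3}

Answer: {3}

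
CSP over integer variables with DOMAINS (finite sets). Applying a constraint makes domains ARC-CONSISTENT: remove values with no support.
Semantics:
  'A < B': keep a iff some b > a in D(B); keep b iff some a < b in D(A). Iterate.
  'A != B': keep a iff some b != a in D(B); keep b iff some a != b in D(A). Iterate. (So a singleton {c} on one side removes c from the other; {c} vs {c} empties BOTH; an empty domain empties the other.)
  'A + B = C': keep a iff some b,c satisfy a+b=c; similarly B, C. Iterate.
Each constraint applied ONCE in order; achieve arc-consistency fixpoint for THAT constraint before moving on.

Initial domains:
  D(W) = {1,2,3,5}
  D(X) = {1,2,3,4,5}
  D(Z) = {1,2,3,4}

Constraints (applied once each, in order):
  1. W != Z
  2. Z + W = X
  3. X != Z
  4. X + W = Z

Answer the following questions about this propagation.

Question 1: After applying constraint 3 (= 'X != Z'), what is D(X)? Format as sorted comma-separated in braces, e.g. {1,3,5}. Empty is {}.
Constraint 1 (W != Z) on D(W)={1,2,3,5} D(Z)={1,2,3,4}: no change
Constraint 2 (Z + W = X) on D(Z)={1,2,3,4} D(W)={1,2,3,5} D(X)={1,2,3,4,5}: W {1,2,3,5}->{1,2,3}; X {1,2,3,4,5}->{2,3,4,5}
Constraint 3 (X != Z) on D(X)={2,3,4,5} D(Z)={1,2,3,4}: no change
So after constraint 3: D(X) = {2,3,4,5}

Answer: {2,3,4,5}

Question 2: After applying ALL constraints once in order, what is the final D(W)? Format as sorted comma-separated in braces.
Constraint 1 (W != Z) on D(W)={1,2,3,5} D(Z)={1,2,3,4}: no change
Constraint 2 (Z + W = X) on D(Z)={1,2,3,4} D(W)={1,2,3,5} D(X)={1,2,3,4,5}: W {1,2,3,5}->{1,2,3}; X {1,2,3,4,5}->{2,3,4,5}
Constraint 3 (X != Z) on D(X)={2,3,4,5} D(Z)={1,2,3,4}: no change
Constraint 4 (X + W = Z) on D(X)={2,3,4,5} D(W)={1,2,3} D(Z)={1,2,3,4}: X {2,3,4,5}->{2,3}; W {1,2,3}->{1,2}; Z {1,2,3,4}->{3,4}
So after all 4 constraints: D(W) = {1,2}

Answer: {1,2}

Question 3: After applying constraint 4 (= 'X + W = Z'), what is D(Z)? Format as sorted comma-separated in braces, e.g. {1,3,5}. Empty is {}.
Constraint 1 (W != Z) on D(W)={1,2,3,5} D(Z)={1,2,3,4}: no change
Constraint 2 (Z + W = X) on D(Z)={1,2,3,4} D(W)={1,2,3,5} D(X)={1,2,3,4,5}: W {1,2,3,5}->{1,2,3}; X {1,2,3,4,5}->{2,3,4,5}
Constraint 3 (X != Z) on D(X)={2,3,4,5} D(Z)={1,2,3,4}: no change
Constraint 4 (X + W = Z) on D(X)={2,3,4,5} D(W)={1,2,3} D(Z)={1,2,3,4}: X {2,3,4,5}->{2,3}; W {1,2,3}->{1,2}; Z {1,2,3,4}->{3,4}
So after constraint 4: D(Z) = {3,4}

Answer: {3,4}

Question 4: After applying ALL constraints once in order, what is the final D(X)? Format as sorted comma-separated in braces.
Answer: {2,3}

Derivation:
Constraint 1 (W != Z) on D(W)={1,2,3,5} D(Z)={1,2,3,4}: no change
Constraint 2 (Z + W = X) on D(Z)={1,2,3,4} D(W)={1,2,3,5} D(X)={1,2,3,4,5}: W {1,2,3,5}->{1,2,3}; X {1,2,3,4,5}->{2,3,4,5}
Constraint 3 (X != Z) on D(X)={2,3,4,5} D(Z)={1,2,3,4}: no change
Constraint 4 (X + W = Z) on D(X)={2,3,4,5} D(W)={1,2,3} D(Z)={1,2,3,4}: X {2,3,4,5}->{2,3}; W {1,2,3}->{1,2}; Z {1,2,3,4}->{3,4}
So after all 4 constraints: D(X) = {2,3}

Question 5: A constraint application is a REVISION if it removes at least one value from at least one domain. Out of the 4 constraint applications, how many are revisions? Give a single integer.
Answer: 2

Derivation:
Constraint 1 (W != Z) on D(W)={1,2,3,5} D(Z)={1,2,3,4}: no change => not a revision
Constraint 2 (Z + W = X) on D(Z)={1,2,3,4} D(W)={1,2,3,5} D(X)={1,2,3,4,5}: W {1,2,3,5}->{1,2,3}; X {1,2,3,4,5}->{2,3,4,5} => REVISION
Constraint 3 (X != Z) on D(X)={2,3,4,5} D(Z)={1,2,3,4}: no change => not a revision
Constraint 4 (X + W = Z) on D(X)={2,3,4,5} D(W)={1,2,3} D(Z)={1,2,3,4}: X {2,3,4,5}->{2,3}; W {1,2,3}->{1,2}; Z {1,2,3,4}->{3,4} => REVISION
Total revisions = 2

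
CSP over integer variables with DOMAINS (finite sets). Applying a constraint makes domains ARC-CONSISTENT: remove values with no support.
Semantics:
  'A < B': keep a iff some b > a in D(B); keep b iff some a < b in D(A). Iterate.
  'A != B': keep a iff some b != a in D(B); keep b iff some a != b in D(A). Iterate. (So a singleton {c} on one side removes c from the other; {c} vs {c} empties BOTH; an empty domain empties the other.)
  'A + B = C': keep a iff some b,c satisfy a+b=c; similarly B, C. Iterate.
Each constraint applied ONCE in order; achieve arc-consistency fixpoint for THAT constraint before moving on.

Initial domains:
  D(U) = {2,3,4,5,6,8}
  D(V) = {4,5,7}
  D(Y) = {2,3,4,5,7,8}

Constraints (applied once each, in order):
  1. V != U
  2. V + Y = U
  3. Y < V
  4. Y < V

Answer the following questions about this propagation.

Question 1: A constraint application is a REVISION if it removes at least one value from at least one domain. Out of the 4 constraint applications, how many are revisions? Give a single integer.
Answer: 1

Derivation:
Constraint 1 (V != U) on D(V)={4,5,7} D(U)={2,3,4,5,6,8}: no change => not a revision
Constraint 2 (V + Y = U) on D(V)={4,5,7} D(Y)={2,3,4,5,7,8} D(U)={2,3,4,5,6,8}: V {4,5,7}->{4,5}; Y {2,3,4,5,7,8}->{2,3,4}; U {2,3,4,5,6,8}->{6,8} => REVISION
Constraint 3 (Y < V) on D(Y)={2,3,4} D(V)={4,5}: no change => not a revision
Constraint 4 (Y < V) on D(Y)={2,3,4} D(V)={4,5}: no change => not a revision
Total revisions = 1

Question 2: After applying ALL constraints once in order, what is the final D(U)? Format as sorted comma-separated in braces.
Constraint 1 (V != U) on D(V)={4,5,7} D(U)={2,3,4,5,6,8}: no change
Constraint 2 (V + Y = U) on D(V)={4,5,7} D(Y)={2,3,4,5,7,8} D(U)={2,3,4,5,6,8}: V {4,5,7}->{4,5}; Y {2,3,4,5,7,8}->{2,3,4}; U {2,3,4,5,6,8}->{6,8}
Constraint 3 (Y < V) on D(Y)={2,3,4} D(V)={4,5}: no change
Constraint 4 (Y < V) on D(Y)={2,3,4} D(V)={4,5}: no change
So after all 4 constraints: D(U) = {6,8}

Answer: {6,8}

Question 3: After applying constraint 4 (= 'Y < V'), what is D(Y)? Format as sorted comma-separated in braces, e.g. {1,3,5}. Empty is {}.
Constraint 1 (V != U) on D(V)={4,5,7} D(U)={2,3,4,5,6,8}: no change
Constraint 2 (V + Y = U) on D(V)={4,5,7} D(Y)={2,3,4,5,7,8} D(U)={2,3,4,5,6,8}: V {4,5,7}->{4,5}; Y {2,3,4,5,7,8}->{2,3,4}; U {2,3,4,5,6,8}->{6,8}
Constraint 3 (Y < V) on D(Y)={2,3,4} D(V)={4,5}: no change
Constraint 4 (Y < V) on D(Y)={2,3,4} D(V)={4,5}: no change
So after constraint 4: D(Y) = {2,3,4}

Answer: {2,3,4}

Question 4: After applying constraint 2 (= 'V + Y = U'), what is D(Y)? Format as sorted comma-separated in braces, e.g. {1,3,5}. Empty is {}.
Answer: {2,3,4}

Derivation:
Constraint 1 (V != U) on D(V)={4,5,7} D(U)={2,3,4,5,6,8}: no change
Constraint 2 (V + Y = U) on D(V)={4,5,7} D(Y)={2,3,4,5,7,8} D(U)={2,3,4,5,6,8}: V {4,5,7}->{4,5}; Y {2,3,4,5,7,8}->{2,3,4}; U {2,3,4,5,6,8}->{6,8}
So after constraint 2: D(Y) = {2,3,4}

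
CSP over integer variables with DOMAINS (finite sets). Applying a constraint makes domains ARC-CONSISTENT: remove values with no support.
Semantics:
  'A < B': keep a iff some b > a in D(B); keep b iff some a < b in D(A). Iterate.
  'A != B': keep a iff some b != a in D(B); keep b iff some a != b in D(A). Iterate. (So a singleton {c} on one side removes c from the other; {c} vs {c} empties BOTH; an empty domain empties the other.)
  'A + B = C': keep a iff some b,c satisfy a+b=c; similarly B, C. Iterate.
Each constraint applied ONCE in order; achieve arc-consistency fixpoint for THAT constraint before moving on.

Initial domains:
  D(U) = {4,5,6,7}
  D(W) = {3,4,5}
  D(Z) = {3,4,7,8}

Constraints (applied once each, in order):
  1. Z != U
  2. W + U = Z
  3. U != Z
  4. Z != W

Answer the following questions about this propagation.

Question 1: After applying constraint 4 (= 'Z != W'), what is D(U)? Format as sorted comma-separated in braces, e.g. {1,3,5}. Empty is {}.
Answer: {4,5}

Derivation:
Constraint 1 (Z != U) on D(Z)={3,4,7,8} D(U)={4,5,6,7}: no change
Constraint 2 (W + U = Z) on D(W)={3,4,5} D(U)={4,5,6,7} D(Z)={3,4,7,8}: W {3,4,5}->{3,4}; U {4,5,6,7}->{4,5}; Z {3,4,7,8}->{7,8}
Constraint 3 (U != Z) on D(U)={4,5} D(Z)={7,8}: no change
Constraint 4 (Z != W) on D(Z)={7,8} D(W)={3,4}: no change
So after constraint 4: D(U) = {4,5}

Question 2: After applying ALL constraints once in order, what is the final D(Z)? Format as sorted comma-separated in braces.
Constraint 1 (Z != U) on D(Z)={3,4,7,8} D(U)={4,5,6,7}: no change
Constraint 2 (W + U = Z) on D(W)={3,4,5} D(U)={4,5,6,7} D(Z)={3,4,7,8}: W {3,4,5}->{3,4}; U {4,5,6,7}->{4,5}; Z {3,4,7,8}->{7,8}
Constraint 3 (U != Z) on D(U)={4,5} D(Z)={7,8}: no change
Constraint 4 (Z != W) on D(Z)={7,8} D(W)={3,4}: no change
So after all 4 constraints: D(Z) = {7,8}

Answer: {7,8}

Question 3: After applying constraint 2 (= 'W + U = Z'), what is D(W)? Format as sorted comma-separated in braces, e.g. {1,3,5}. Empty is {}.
Answer: {3,4}

Derivation:
Constraint 1 (Z != U) on D(Z)={3,4,7,8} D(U)={4,5,6,7}: no change
Constraint 2 (W + U = Z) on D(W)={3,4,5} D(U)={4,5,6,7} D(Z)={3,4,7,8}: W {3,4,5}->{3,4}; U {4,5,6,7}->{4,5}; Z {3,4,7,8}->{7,8}
So after constraint 2: D(W) = {3,4}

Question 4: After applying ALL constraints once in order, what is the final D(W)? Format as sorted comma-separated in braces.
Answer: {3,4}

Derivation:
Constraint 1 (Z != U) on D(Z)={3,4,7,8} D(U)={4,5,6,7}: no change
Constraint 2 (W + U = Z) on D(W)={3,4,5} D(U)={4,5,6,7} D(Z)={3,4,7,8}: W {3,4,5}->{3,4}; U {4,5,6,7}->{4,5}; Z {3,4,7,8}->{7,8}
Constraint 3 (U != Z) on D(U)={4,5} D(Z)={7,8}: no change
Constraint 4 (Z != W) on D(Z)={7,8} D(W)={3,4}: no change
So after all 4 constraints: D(W) = {3,4}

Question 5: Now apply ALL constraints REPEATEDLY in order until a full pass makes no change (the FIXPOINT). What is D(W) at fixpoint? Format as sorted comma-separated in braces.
Answer: {3,4}

Derivation:
pass 0 (initial): D(W)={3,4,5}
pass 1: U {4,5,6,7}->{4,5}; W {3,4,5}->{3,4}; Z {3,4,7,8}->{7,8}
pass 2: no change
Fixpoint after 2 passes: D(W) = {3,4}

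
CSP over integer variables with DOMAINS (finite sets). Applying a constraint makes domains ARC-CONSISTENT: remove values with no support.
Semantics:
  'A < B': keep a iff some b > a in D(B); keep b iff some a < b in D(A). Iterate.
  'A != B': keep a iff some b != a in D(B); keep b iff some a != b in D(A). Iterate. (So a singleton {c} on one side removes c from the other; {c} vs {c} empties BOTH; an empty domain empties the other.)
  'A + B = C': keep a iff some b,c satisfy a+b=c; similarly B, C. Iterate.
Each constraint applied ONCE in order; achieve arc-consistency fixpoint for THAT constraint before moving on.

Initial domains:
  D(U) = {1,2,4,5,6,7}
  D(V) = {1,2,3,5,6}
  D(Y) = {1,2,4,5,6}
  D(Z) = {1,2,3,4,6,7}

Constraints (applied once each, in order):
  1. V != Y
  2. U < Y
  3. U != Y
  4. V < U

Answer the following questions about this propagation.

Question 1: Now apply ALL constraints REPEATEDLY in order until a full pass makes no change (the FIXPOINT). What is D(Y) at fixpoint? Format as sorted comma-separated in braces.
pass 0 (initial): D(Y)={1,2,4,5,6}
pass 1: U {1,2,4,5,6,7}->{2,4,5}; V {1,2,3,5,6}->{1,2,3}; Y {1,2,4,5,6}->{2,4,5,6}
pass 2: Y {2,4,5,6}->{4,5,6}
pass 3: no change
Fixpoint after 3 passes: D(Y) = {4,5,6}

Answer: {4,5,6}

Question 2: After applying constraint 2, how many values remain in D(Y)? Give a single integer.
Answer: 4

Derivation:
Constraint 1 (V != Y) on D(V)={1,2,3,5,6} D(Y)={1,2,4,5,6}: no change
Constraint 2 (U < Y) on D(U)={1,2,4,5,6,7} D(Y)={1,2,4,5,6}: U {1,2,4,5,6,7}->{1,2,4,5}; Y {1,2,4,5,6}->{2,4,5,6}
So after constraint 2: D(Y)={2,4,5,6}, size = 4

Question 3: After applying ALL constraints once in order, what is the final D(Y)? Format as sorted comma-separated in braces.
Answer: {2,4,5,6}

Derivation:
Constraint 1 (V != Y) on D(V)={1,2,3,5,6} D(Y)={1,2,4,5,6}: no change
Constraint 2 (U < Y) on D(U)={1,2,4,5,6,7} D(Y)={1,2,4,5,6}: U {1,2,4,5,6,7}->{1,2,4,5}; Y {1,2,4,5,6}->{2,4,5,6}
Constraint 3 (U != Y) on D(U)={1,2,4,5} D(Y)={2,4,5,6}: no change
Constraint 4 (V < U) on D(V)={1,2,3,5,6} D(U)={1,2,4,5}: V {1,2,3,5,6}->{1,2,3}; U {1,2,4,5}->{2,4,5}
So after all 4 constraints: D(Y) = {2,4,5,6}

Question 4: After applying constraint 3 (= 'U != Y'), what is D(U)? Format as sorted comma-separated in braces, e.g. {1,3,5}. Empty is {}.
Constraint 1 (V != Y) on D(V)={1,2,3,5,6} D(Y)={1,2,4,5,6}: no change
Constraint 2 (U < Y) on D(U)={1,2,4,5,6,7} D(Y)={1,2,4,5,6}: U {1,2,4,5,6,7}->{1,2,4,5}; Y {1,2,4,5,6}->{2,4,5,6}
Constraint 3 (U != Y) on D(U)={1,2,4,5} D(Y)={2,4,5,6}: no change
So after constraint 3: D(U) = {1,2,4,5}

Answer: {1,2,4,5}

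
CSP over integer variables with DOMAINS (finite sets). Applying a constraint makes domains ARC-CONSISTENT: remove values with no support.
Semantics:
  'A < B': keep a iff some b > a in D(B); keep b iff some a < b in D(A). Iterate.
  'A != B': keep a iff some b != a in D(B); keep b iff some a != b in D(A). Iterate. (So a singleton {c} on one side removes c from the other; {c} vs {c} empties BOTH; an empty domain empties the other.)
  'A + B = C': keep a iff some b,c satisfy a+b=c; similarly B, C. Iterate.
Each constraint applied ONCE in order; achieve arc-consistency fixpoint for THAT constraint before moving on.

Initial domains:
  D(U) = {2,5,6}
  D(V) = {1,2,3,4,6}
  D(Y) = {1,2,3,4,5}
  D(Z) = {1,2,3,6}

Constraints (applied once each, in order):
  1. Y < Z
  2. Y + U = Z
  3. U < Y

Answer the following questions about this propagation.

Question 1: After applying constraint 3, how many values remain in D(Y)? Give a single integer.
Constraint 1 (Y < Z) on D(Y)={1,2,3,4,5} D(Z)={1,2,3,6}: Z {1,2,3,6}->{2,3,6}
Constraint 2 (Y + U = Z) on D(Y)={1,2,3,4,5} D(U)={2,5,6} D(Z)={2,3,6}: Y {1,2,3,4,5}->{1,4}; U {2,5,6}->{2,5}; Z {2,3,6}->{3,6}
Constraint 3 (U < Y) on D(U)={2,5} D(Y)={1,4}: U {2,5}->{2}; Y {1,4}->{4}
So after constraint 3: D(Y)={4}, size = 1

Answer: 1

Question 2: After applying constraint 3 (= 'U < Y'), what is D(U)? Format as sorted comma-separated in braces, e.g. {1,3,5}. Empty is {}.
Answer: {2}

Derivation:
Constraint 1 (Y < Z) on D(Y)={1,2,3,4,5} D(Z)={1,2,3,6}: Z {1,2,3,6}->{2,3,6}
Constraint 2 (Y + U = Z) on D(Y)={1,2,3,4,5} D(U)={2,5,6} D(Z)={2,3,6}: Y {1,2,3,4,5}->{1,4}; U {2,5,6}->{2,5}; Z {2,3,6}->{3,6}
Constraint 3 (U < Y) on D(U)={2,5} D(Y)={1,4}: U {2,5}->{2}; Y {1,4}->{4}
So after constraint 3: D(U) = {2}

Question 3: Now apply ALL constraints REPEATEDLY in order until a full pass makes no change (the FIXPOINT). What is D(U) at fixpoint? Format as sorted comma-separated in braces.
pass 0 (initial): D(U)={2,5,6}
pass 1: U {2,5,6}->{2}; Y {1,2,3,4,5}->{4}; Z {1,2,3,6}->{3,6}
pass 2: Z {3,6}->{6}
pass 3: no change
Fixpoint after 3 passes: D(U) = {2}

Answer: {2}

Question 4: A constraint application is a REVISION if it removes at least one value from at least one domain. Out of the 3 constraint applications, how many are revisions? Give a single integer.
Answer: 3

Derivation:
Constraint 1 (Y < Z) on D(Y)={1,2,3,4,5} D(Z)={1,2,3,6}: Z {1,2,3,6}->{2,3,6} => REVISION
Constraint 2 (Y + U = Z) on D(Y)={1,2,3,4,5} D(U)={2,5,6} D(Z)={2,3,6}: Y {1,2,3,4,5}->{1,4}; U {2,5,6}->{2,5}; Z {2,3,6}->{3,6} => REVISION
Constraint 3 (U < Y) on D(U)={2,5} D(Y)={1,4}: U {2,5}->{2}; Y {1,4}->{4} => REVISION
Total revisions = 3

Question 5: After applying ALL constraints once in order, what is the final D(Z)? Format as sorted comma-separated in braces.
Constraint 1 (Y < Z) on D(Y)={1,2,3,4,5} D(Z)={1,2,3,6}: Z {1,2,3,6}->{2,3,6}
Constraint 2 (Y + U = Z) on D(Y)={1,2,3,4,5} D(U)={2,5,6} D(Z)={2,3,6}: Y {1,2,3,4,5}->{1,4}; U {2,5,6}->{2,5}; Z {2,3,6}->{3,6}
Constraint 3 (U < Y) on D(U)={2,5} D(Y)={1,4}: U {2,5}->{2}; Y {1,4}->{4}
So after all 3 constraints: D(Z) = {3,6}

Answer: {3,6}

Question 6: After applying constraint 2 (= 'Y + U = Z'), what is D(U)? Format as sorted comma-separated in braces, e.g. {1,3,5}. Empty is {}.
Answer: {2,5}

Derivation:
Constraint 1 (Y < Z) on D(Y)={1,2,3,4,5} D(Z)={1,2,3,6}: Z {1,2,3,6}->{2,3,6}
Constraint 2 (Y + U = Z) on D(Y)={1,2,3,4,5} D(U)={2,5,6} D(Z)={2,3,6}: Y {1,2,3,4,5}->{1,4}; U {2,5,6}->{2,5}; Z {2,3,6}->{3,6}
So after constraint 2: D(U) = {2,5}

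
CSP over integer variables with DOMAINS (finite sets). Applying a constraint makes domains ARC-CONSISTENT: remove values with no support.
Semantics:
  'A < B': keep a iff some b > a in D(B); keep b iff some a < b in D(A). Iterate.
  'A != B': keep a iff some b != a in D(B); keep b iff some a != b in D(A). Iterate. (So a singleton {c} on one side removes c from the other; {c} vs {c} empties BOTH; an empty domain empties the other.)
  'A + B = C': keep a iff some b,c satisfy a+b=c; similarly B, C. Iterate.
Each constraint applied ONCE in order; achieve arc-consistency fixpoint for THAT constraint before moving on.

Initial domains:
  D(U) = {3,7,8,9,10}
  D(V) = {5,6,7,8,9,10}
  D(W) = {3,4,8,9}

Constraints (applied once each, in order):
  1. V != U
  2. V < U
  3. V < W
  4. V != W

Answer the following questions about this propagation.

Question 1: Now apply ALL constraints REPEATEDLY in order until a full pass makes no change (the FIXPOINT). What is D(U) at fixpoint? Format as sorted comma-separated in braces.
pass 0 (initial): D(U)={3,7,8,9,10}
pass 1: U {3,7,8,9,10}->{7,8,9,10}; V {5,6,7,8,9,10}->{5,6,7,8}; W {3,4,8,9}->{8,9}
pass 2: no change
Fixpoint after 2 passes: D(U) = {7,8,9,10}

Answer: {7,8,9,10}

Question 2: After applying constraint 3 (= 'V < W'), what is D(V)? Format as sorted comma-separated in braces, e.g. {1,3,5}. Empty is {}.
Constraint 1 (V != U) on D(V)={5,6,7,8,9,10} D(U)={3,7,8,9,10}: no change
Constraint 2 (V < U) on D(V)={5,6,7,8,9,10} D(U)={3,7,8,9,10}: V {5,6,7,8,9,10}->{5,6,7,8,9}; U {3,7,8,9,10}->{7,8,9,10}
Constraint 3 (V < W) on D(V)={5,6,7,8,9} D(W)={3,4,8,9}: V {5,6,7,8,9}->{5,6,7,8}; W {3,4,8,9}->{8,9}
So after constraint 3: D(V) = {5,6,7,8}

Answer: {5,6,7,8}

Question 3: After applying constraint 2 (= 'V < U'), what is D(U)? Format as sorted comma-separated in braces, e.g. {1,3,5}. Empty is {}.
Constraint 1 (V != U) on D(V)={5,6,7,8,9,10} D(U)={3,7,8,9,10}: no change
Constraint 2 (V < U) on D(V)={5,6,7,8,9,10} D(U)={3,7,8,9,10}: V {5,6,7,8,9,10}->{5,6,7,8,9}; U {3,7,8,9,10}->{7,8,9,10}
So after constraint 2: D(U) = {7,8,9,10}

Answer: {7,8,9,10}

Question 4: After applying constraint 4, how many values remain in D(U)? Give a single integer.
Constraint 1 (V != U) on D(V)={5,6,7,8,9,10} D(U)={3,7,8,9,10}: no change
Constraint 2 (V < U) on D(V)={5,6,7,8,9,10} D(U)={3,7,8,9,10}: V {5,6,7,8,9,10}->{5,6,7,8,9}; U {3,7,8,9,10}->{7,8,9,10}
Constraint 3 (V < W) on D(V)={5,6,7,8,9} D(W)={3,4,8,9}: V {5,6,7,8,9}->{5,6,7,8}; W {3,4,8,9}->{8,9}
Constraint 4 (V != W) on D(V)={5,6,7,8} D(W)={8,9}: no change
So after constraint 4: D(U)={7,8,9,10}, size = 4

Answer: 4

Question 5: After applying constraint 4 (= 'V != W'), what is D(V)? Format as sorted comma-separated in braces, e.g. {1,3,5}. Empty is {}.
Answer: {5,6,7,8}

Derivation:
Constraint 1 (V != U) on D(V)={5,6,7,8,9,10} D(U)={3,7,8,9,10}: no change
Constraint 2 (V < U) on D(V)={5,6,7,8,9,10} D(U)={3,7,8,9,10}: V {5,6,7,8,9,10}->{5,6,7,8,9}; U {3,7,8,9,10}->{7,8,9,10}
Constraint 3 (V < W) on D(V)={5,6,7,8,9} D(W)={3,4,8,9}: V {5,6,7,8,9}->{5,6,7,8}; W {3,4,8,9}->{8,9}
Constraint 4 (V != W) on D(V)={5,6,7,8} D(W)={8,9}: no change
So after constraint 4: D(V) = {5,6,7,8}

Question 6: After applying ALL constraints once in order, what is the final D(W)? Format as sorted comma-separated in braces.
Answer: {8,9}

Derivation:
Constraint 1 (V != U) on D(V)={5,6,7,8,9,10} D(U)={3,7,8,9,10}: no change
Constraint 2 (V < U) on D(V)={5,6,7,8,9,10} D(U)={3,7,8,9,10}: V {5,6,7,8,9,10}->{5,6,7,8,9}; U {3,7,8,9,10}->{7,8,9,10}
Constraint 3 (V < W) on D(V)={5,6,7,8,9} D(W)={3,4,8,9}: V {5,6,7,8,9}->{5,6,7,8}; W {3,4,8,9}->{8,9}
Constraint 4 (V != W) on D(V)={5,6,7,8} D(W)={8,9}: no change
So after all 4 constraints: D(W) = {8,9}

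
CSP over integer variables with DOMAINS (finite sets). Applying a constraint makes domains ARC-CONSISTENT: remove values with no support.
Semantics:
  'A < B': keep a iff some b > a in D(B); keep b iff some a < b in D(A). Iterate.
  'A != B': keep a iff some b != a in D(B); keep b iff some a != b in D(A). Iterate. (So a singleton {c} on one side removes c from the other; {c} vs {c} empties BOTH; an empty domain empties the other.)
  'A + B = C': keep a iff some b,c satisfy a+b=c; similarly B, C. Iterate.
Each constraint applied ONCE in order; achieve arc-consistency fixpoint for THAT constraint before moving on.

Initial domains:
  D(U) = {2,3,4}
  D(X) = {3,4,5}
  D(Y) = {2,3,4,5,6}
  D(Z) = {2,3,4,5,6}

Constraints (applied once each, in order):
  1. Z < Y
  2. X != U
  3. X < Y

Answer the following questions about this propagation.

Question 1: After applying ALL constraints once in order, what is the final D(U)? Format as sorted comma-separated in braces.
Answer: {2,3,4}

Derivation:
Constraint 1 (Z < Y) on D(Z)={2,3,4,5,6} D(Y)={2,3,4,5,6}: Z {2,3,4,5,6}->{2,3,4,5}; Y {2,3,4,5,6}->{3,4,5,6}
Constraint 2 (X != U) on D(X)={3,4,5} D(U)={2,3,4}: no change
Constraint 3 (X < Y) on D(X)={3,4,5} D(Y)={3,4,5,6}: Y {3,4,5,6}->{4,5,6}
So after all 3 constraints: D(U) = {2,3,4}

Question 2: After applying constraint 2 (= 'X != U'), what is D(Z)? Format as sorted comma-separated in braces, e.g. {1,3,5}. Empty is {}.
Answer: {2,3,4,5}

Derivation:
Constraint 1 (Z < Y) on D(Z)={2,3,4,5,6} D(Y)={2,3,4,5,6}: Z {2,3,4,5,6}->{2,3,4,5}; Y {2,3,4,5,6}->{3,4,5,6}
Constraint 2 (X != U) on D(X)={3,4,5} D(U)={2,3,4}: no change
So after constraint 2: D(Z) = {2,3,4,5}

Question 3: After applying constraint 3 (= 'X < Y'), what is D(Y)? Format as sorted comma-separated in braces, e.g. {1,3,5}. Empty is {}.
Constraint 1 (Z < Y) on D(Z)={2,3,4,5,6} D(Y)={2,3,4,5,6}: Z {2,3,4,5,6}->{2,3,4,5}; Y {2,3,4,5,6}->{3,4,5,6}
Constraint 2 (X != U) on D(X)={3,4,5} D(U)={2,3,4}: no change
Constraint 3 (X < Y) on D(X)={3,4,5} D(Y)={3,4,5,6}: Y {3,4,5,6}->{4,5,6}
So after constraint 3: D(Y) = {4,5,6}

Answer: {4,5,6}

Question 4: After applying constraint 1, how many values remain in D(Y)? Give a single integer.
Answer: 4

Derivation:
Constraint 1 (Z < Y) on D(Z)={2,3,4,5,6} D(Y)={2,3,4,5,6}: Z {2,3,4,5,6}->{2,3,4,5}; Y {2,3,4,5,6}->{3,4,5,6}
So after constraint 1: D(Y)={3,4,5,6}, size = 4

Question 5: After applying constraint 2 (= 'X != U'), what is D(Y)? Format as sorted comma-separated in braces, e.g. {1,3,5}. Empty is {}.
Constraint 1 (Z < Y) on D(Z)={2,3,4,5,6} D(Y)={2,3,4,5,6}: Z {2,3,4,5,6}->{2,3,4,5}; Y {2,3,4,5,6}->{3,4,5,6}
Constraint 2 (X != U) on D(X)={3,4,5} D(U)={2,3,4}: no change
So after constraint 2: D(Y) = {3,4,5,6}

Answer: {3,4,5,6}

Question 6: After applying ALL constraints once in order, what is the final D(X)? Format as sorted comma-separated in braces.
Answer: {3,4,5}

Derivation:
Constraint 1 (Z < Y) on D(Z)={2,3,4,5,6} D(Y)={2,3,4,5,6}: Z {2,3,4,5,6}->{2,3,4,5}; Y {2,3,4,5,6}->{3,4,5,6}
Constraint 2 (X != U) on D(X)={3,4,5} D(U)={2,3,4}: no change
Constraint 3 (X < Y) on D(X)={3,4,5} D(Y)={3,4,5,6}: Y {3,4,5,6}->{4,5,6}
So after all 3 constraints: D(X) = {3,4,5}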